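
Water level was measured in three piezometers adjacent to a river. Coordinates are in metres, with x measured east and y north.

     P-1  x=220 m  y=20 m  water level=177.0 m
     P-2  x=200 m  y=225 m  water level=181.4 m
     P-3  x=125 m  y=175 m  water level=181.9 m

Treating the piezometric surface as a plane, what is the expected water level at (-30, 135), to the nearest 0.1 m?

184.2 m

Taking P-1 as reference: P-2−P-1 = (-20, 205, +4.4); P-3−P-1 = (-95, 155, +4.9).
Determinant of the coordinate differences = (-20)·155 − (-95)·205 = 16375.
∂h/∂x = [(+4.4)·155 − (+4.9)·205] / 16375 = -0.01969
∂h/∂y = [(-20)·(+4.9) − (-95)·(+4.4)] / 16375 = +0.01954
h(-30, 135) = 177.0 + (-0.01969)·(-250) + (+0.01954)·(115) = 177.0 +4.924 +2.247 = 184.171 m.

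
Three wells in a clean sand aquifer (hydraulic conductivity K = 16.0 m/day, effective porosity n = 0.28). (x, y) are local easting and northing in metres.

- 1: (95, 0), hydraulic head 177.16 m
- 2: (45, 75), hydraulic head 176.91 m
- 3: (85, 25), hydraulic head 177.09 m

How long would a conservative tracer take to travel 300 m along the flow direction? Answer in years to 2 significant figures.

Taking 1 as reference: 2−1 = (-50, 75, -0.25); 3−1 = (-10, 25, -0.07).
Solve a·Δx + b·Δy = Δh: det = (-50)·25 − (-10)·75 = -500.
∂h/∂x = [(-0.25)·25 − (-0.07)·75] / -500 = +0.002000
∂h/∂y = [(-50)·(-0.07) − (-10)·(-0.25)] / -500 = -0.002000
|∇h| = √(0.002000² + -0.002000²) = 0.002828
Seepage velocity v = K·i/n = 16.0 × 0.002828 / 0.28 = 0.1616 m/day.
t = 300 / 0.1616 = 1856 days = 5.08 years.

5.1 years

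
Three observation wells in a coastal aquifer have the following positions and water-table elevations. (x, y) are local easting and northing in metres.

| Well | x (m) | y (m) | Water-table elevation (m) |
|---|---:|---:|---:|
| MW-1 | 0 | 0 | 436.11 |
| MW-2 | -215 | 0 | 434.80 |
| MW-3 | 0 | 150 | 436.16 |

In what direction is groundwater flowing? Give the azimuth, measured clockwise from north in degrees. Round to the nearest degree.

267°

∂h/∂x = (434.80 − 436.11) / (-215 − 0) = +0.006093
∂h/∂y = (436.16 − 436.11) / (150 − 0) = +0.0003333
Flow direction (−∇h) has components (-0.006093 E, -0.0003333 N).
Azimuth = atan2(E, N) = atan2(-0.006093, -0.0003333) = 266.9° ≈ 267°.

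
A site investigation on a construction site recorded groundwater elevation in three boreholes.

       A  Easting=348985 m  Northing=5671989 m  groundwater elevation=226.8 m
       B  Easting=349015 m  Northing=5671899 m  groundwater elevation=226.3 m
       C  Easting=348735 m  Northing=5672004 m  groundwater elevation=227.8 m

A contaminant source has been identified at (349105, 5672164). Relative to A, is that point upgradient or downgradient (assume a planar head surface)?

Differences from A: to B (Δx, Δy, Δh) = (30, -90, -0.5); to C = (-250, 15, +1.0).
Determinant of the coordinate differences = 30·15 − (-250)·(-90) = -22050.
∂h/∂x = [(-0.5)·15 − (+1.0)·(-90)] / -22050 = -0.003741
∂h/∂y = [30·(+1.0) − (-250)·(-0.5)] / -22050 = +0.004308
Head at (349105, 5672164) = 226.8 + (-0.003741)·(120) + (+0.004308)·(175) = 227.10 m.
That is higher than the 226.8 m at A, so the point is upgradient.

upgradient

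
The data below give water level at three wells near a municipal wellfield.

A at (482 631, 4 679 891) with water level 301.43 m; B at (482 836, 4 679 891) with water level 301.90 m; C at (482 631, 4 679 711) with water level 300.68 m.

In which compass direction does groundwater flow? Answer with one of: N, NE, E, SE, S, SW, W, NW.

SW

∂h/∂x = (301.90 − 301.43) / (482836 − 482631) = +0.002293
∂h/∂y = (300.68 − 301.43) / (4679711 − 4679891) = +0.004167
Flow = −∇h = (-0.002293 east, -0.004167 north), which points southwest.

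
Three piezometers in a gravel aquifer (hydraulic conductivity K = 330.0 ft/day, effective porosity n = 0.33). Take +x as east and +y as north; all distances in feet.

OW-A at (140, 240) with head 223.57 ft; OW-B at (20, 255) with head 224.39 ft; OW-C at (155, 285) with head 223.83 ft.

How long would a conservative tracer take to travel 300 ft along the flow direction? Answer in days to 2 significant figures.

With h = a·x + b·y + c and OW-A as origin, the differences give:
  (-120)·a + 15·b = +0.82
  15·a + 45·b = +0.26
Eliminate b (×45 and ×15, subtract): -5625·a = 33.000 → a = ∂h/∂x = -0.005867
Back-substitute: b = ∂h/∂y = +0.007733.
|∇h| = √(-0.005867² + 0.007733²) = 0.009707
Seepage velocity v = K·i/n = 330.0 × 0.009707 / 0.33 = 9.707 ft/day.
t = 300 / 9.707 = 30.91 days.

31 days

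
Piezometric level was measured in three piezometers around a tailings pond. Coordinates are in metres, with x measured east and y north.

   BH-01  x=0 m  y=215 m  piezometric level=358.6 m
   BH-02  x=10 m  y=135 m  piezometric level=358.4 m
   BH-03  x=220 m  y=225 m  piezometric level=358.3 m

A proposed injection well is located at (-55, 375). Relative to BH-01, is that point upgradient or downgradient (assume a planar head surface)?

upgradient

Three-point gradient (reference BH-01): Δ to BH-02 = (10, -80, -0.2), Δ to BH-03 = (220, 10, -0.3).
∂h/∂x = -0.001469, ∂h/∂y = +0.002316 (det = 17700).
Head at (-55, 375) = 358.6 + (-0.001469)·(-55) + (+0.002316)·(160) = 359.05 m.
That is higher than the 358.6 m at BH-01, so the point is upgradient.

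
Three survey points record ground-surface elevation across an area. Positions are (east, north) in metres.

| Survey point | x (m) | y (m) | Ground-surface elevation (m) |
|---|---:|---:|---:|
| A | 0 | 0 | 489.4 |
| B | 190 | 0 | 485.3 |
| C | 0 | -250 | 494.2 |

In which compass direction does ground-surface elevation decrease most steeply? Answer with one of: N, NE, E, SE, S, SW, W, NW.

NE

∂z/∂x = (485.3 − 489.4) / (190 − 0) = -0.02158
∂z/∂y = (494.2 − 489.4) / (-250 − 0) = -0.01920
Steepest decrease is along −∇f = (+0.02158 E, +0.01920 N) → northeast.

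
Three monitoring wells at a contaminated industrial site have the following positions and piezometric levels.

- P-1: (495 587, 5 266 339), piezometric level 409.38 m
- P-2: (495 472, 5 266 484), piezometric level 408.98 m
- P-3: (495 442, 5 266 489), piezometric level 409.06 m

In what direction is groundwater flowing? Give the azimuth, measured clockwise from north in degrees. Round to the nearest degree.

033°

Differences from P-1: to P-2 (Δx, Δy, Δh) = (-115, 145, -0.40); to P-3 = (-145, 150, -0.32).
Determinant of the coordinate differences = (-115)·150 − (-145)·145 = 3775.
∂h/∂x = [(-0.40)·150 − (-0.32)·145] / 3775 = -0.003603
∂h/∂y = [(-115)·(-0.32) − (-145)·(-0.40)] / 3775 = -0.005616
Flow direction (−∇h) has components (+0.003603 E, +0.005616 N).
Azimuth = atan2(E, N) = atan2(+0.003603, +0.005616) = 32.7° ≈ 033°.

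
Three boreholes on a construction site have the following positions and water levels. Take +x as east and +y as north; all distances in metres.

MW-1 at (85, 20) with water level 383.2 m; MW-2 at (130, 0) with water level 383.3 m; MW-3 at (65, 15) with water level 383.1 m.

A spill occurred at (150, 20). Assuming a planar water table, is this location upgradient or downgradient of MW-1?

Taking MW-1 as reference: MW-2−MW-1 = (45, -20, +0.1); MW-3−MW-1 = (-20, -5, -0.1).
Solve a·Δx + b·Δy = Δh: det = 45·(-5) − (-20)·(-20) = -625.
∂h/∂x = [(+0.1)·(-5) − (-0.1)·(-20)] / -625 = +0.004000
∂h/∂y = [45·(-0.1) − (-20)·(+0.1)] / -625 = +0.004000
Head at (150, 20) = 383.2 + (+0.004000)·(65) + (+0.004000)·(0) = 383.46 m.
That is higher than the 383.2 m at MW-1, so the point is upgradient.

upgradient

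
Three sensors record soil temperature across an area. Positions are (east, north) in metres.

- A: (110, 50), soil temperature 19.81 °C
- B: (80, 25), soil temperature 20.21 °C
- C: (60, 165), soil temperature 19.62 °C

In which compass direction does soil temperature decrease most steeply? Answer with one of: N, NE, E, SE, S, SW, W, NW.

Taking A as reference: B−A = (-30, -25, +0.40); C−A = (-50, 115, -0.19).
Determinant of the coordinate differences = (-30)·115 − (-50)·(-25) = -4700.
∂T/∂x = [(+0.40)·115 − (-0.19)·(-25)] / -4700 = -0.008777
∂T/∂y = [(-30)·(-0.19) − (-50)·(+0.40)] / -4700 = -0.005468
Steepest decrease is along −∇f = (+0.008777 E, +0.005468 N) → northeast.

NE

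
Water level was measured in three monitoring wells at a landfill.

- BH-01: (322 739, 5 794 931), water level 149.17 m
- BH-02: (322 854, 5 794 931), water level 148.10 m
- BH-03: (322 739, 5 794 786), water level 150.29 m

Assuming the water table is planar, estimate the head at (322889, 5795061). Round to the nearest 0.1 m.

146.8 m

∂h/∂x = (148.10 − 149.17) / (322854 − 322739) = -0.009304
∂h/∂y = (150.29 − 149.17) / (5794786 − 5794931) = -0.007724
h(322889, 5795061) = 149.17 + (-0.009304)·(150) + (-0.007724)·(130) = 149.17 -1.396 -1.004 = 146.770 m.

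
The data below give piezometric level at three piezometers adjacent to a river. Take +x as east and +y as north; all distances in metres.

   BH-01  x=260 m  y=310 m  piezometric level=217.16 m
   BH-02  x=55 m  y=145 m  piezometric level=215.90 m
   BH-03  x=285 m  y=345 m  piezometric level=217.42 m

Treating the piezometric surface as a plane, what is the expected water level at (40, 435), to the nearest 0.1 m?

With h = a·x + b·y + c and BH-01 as origin, the differences give:
  (-205)·a + (-165)·b = -1.26
  25·a + 35·b = +0.26
Eliminate b (×35 and ×(-165), subtract): -3050·a = -1.200 → a = ∂h/∂x = +0.0003934
Back-substitute: b = ∂h/∂y = +0.007148.
h(40, 435) = 217.16 + (+0.0003934)·(-220) + (+0.007148)·(125) = 217.16 -0.087 +0.893 = 217.967 m.

218.0 m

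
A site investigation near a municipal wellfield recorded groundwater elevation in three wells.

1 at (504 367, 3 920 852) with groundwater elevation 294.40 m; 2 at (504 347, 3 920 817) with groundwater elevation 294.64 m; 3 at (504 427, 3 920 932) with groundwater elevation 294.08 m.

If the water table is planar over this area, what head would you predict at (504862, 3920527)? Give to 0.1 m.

307.5 m

Taking 1 as reference: 2−1 = (-20, -35, +0.24); 3−1 = (60, 80, -0.32).
Solve a·Δx + b·Δy = Δh: det = (-20)·80 − 60·(-35) = 500.
∂h/∂x = [(+0.24)·80 − (-0.32)·(-35)] / 500 = +0.01600
∂h/∂y = [(-20)·(-0.32) − 60·(+0.24)] / 500 = -0.01600
h(504862, 3920527) = 294.40 + (+0.01600)·(495) + (-0.01600)·(-325) = 294.40 +7.920 +5.200 = 307.520 m.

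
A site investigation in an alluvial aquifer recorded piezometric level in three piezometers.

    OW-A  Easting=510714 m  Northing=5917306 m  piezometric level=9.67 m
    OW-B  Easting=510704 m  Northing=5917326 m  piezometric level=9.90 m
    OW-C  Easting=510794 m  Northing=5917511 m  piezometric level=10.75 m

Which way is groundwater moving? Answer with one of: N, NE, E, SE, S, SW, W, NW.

SE

Taking OW-A as reference: OW-B−OW-A = (-10, 20, +0.23); OW-C−OW-A = (80, 205, +1.08).
Determinant of the coordinate differences = (-10)·205 − 80·20 = -3650.
∂h/∂x = [(+0.23)·205 − (+1.08)·20] / -3650 = -0.007000
∂h/∂y = [(-10)·(+1.08) − 80·(+0.23)] / -3650 = +0.008000
Flow = −∇h = (+0.007000 east, -0.008000 north), which points southeast.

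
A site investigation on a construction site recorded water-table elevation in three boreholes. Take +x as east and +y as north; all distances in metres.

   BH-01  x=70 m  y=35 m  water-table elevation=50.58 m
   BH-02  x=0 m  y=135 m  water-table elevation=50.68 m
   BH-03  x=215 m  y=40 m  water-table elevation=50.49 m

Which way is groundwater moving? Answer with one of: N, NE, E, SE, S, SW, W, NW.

Differences from BH-01: to BH-02 (Δx, Δy, Δh) = (-70, 100, +0.10); to BH-03 = (145, 5, -0.09).
Determinant of the coordinate differences = (-70)·5 − 145·100 = -14850.
∂h/∂x = [(+0.10)·5 − (-0.09)·100] / -14850 = -0.0006397
∂h/∂y = [(-70)·(-0.09) − 145·(+0.10)] / -14850 = +0.0005522
Flow = −∇h = (+0.0006397 east, -0.0005522 north), which points southeast.

SE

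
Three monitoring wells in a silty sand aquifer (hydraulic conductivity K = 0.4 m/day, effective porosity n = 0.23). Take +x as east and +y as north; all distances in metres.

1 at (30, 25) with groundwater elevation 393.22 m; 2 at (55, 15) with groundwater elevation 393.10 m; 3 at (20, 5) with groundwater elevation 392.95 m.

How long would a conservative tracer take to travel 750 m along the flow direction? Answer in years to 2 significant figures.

Three-point gradient (reference 1): Δ to 2 = (25, -10, -0.12), Δ to 3 = (-10, -20, -0.27).
∂h/∂x = +0.0005000, ∂h/∂y = +0.01325 (det = -600).
|∇h| = √(0.0005000² + 0.01325²) = 0.01326
Seepage velocity v = K·i/n = 0.4 × 0.01326 / 0.23 = 0.02306 m/day.
t = 750 / 0.02306 = 3.252e+04 days = 89 years.

89 years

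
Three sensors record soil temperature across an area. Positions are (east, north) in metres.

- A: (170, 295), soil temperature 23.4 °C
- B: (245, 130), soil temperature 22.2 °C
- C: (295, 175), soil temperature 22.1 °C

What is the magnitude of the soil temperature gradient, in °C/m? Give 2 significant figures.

0.0076 °C/m

Three-point gradient (reference A): Δ to B = (75, -165, -1.2), Δ to C = (125, -120, -1.3).
∂T/∂x = -0.006065, ∂T/∂y = +0.004516 (det = 11625).
|∇f| = √(-0.006065² + 0.004516²) = 0.007562 °C/m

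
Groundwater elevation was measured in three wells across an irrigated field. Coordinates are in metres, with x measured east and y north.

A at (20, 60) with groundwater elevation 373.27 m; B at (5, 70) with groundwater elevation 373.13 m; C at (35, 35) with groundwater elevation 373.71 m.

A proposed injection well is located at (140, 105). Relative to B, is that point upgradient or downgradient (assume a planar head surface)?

downgradient

Differences from A: to B (Δx, Δy, Δh) = (-15, 10, -0.14); to C = (15, -25, +0.44).
Solve a·Δx + b·Δy = Δh: det = (-15)·(-25) − 15·10 = 225.
∂h/∂x = [(-0.14)·(-25) − (+0.44)·10] / 225 = -0.004000
∂h/∂y = [(-15)·(+0.44) − 15·(-0.14)] / 225 = -0.02000
Head at (140, 105) = 373.27 + (-0.004000)·(120) + (-0.02000)·(45) = 371.89 m.
That is lower than the 373.13 m at B, so the point is downgradient.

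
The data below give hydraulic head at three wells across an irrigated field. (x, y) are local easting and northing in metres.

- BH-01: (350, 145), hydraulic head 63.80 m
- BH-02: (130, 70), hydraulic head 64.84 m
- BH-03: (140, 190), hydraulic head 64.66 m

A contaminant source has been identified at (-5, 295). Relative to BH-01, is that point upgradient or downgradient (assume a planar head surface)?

upgradient

Differences from BH-01: to BH-02 (Δx, Δy, Δh) = (-220, -75, +1.04); to BH-03 = (-210, 45, +0.86).
Determinant of the coordinate differences = (-220)·45 − (-210)·(-75) = -25650.
∂h/∂x = [(+1.04)·45 − (+0.86)·(-75)] / -25650 = -0.004339
∂h/∂y = [(-220)·(+0.86) − (-210)·(+1.04)] / -25650 = -0.001138
Head at (-5, 295) = 63.80 + (-0.004339)·(-355) + (-0.001138)·(150) = 65.17 m.
That is higher than the 63.80 m at BH-01, so the point is upgradient.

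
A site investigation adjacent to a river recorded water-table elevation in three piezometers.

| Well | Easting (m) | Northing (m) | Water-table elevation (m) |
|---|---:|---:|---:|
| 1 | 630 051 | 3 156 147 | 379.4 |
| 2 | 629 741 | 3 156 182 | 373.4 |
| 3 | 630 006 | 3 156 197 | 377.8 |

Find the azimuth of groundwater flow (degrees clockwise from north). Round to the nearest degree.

313°

Differences from 1: to 2 (Δx, Δy, Δh) = (-310, 35, -6.0); to 3 = (-45, 50, -1.6).
Determinant of the coordinate differences = (-310)·50 − (-45)·35 = -13925.
∂h/∂x = [(-6.0)·50 − (-1.6)·35] / -13925 = +0.01752
∂h/∂y = [(-310)·(-1.6) − (-45)·(-6.0)] / -13925 = -0.01623
Flow direction (−∇h) has components (-0.01752 E, +0.01623 N).
Azimuth = atan2(E, N) = atan2(-0.01752, +0.01623) = 312.8° ≈ 313°.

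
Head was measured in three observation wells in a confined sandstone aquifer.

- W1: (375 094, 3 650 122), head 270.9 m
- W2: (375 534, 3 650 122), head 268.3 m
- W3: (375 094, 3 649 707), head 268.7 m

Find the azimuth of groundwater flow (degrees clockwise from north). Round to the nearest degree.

132°

∂h/∂x = (268.3 − 270.9) / (375534 − 375094) = -0.005909
∂h/∂y = (268.7 − 270.9) / (3649707 − 3650122) = +0.005301
Flow direction (−∇h) has components (+0.005909 E, -0.005301 N).
Azimuth = atan2(E, N) = atan2(+0.005909, -0.005301) = 131.9° ≈ 132°.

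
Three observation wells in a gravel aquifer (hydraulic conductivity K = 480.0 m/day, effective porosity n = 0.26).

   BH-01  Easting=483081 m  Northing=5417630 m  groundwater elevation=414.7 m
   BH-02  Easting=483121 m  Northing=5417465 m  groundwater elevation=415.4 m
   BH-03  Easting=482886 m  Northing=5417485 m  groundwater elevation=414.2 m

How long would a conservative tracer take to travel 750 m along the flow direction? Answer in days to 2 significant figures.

71 days

Taking BH-01 as reference: BH-02−BH-01 = (40, -165, +0.7); BH-03−BH-01 = (-195, -145, -0.5).
Solve a·Δx + b·Δy = Δh: det = 40·(-145) − (-195)·(-165) = -37975.
∂h/∂x = [(+0.7)·(-145) − (-0.5)·(-165)] / -37975 = +0.004845
∂h/∂y = [40·(-0.5) − (-195)·(+0.7)] / -37975 = -0.003068
|∇h| = √(0.004845² + -0.003068²) = 0.005735
Seepage velocity v = K·i/n = 480.0 × 0.005735 / 0.26 = 10.59 m/day.
t = 750 / 10.59 = 70.82 days.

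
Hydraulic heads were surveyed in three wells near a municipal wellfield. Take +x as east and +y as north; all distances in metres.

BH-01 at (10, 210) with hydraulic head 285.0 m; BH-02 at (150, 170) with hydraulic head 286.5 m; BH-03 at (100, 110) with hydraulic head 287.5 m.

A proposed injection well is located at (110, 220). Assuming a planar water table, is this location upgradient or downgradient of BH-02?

With h = a·x + b·y + c and BH-01 as origin, the differences give:
  140·a + (-40)·b = +1.5
  90·a + (-100)·b = +2.5
Eliminate b (×(-100) and ×(-40), subtract): -10400·a = -50.00 → a = ∂h/∂x = +0.004808
Back-substitute: b = ∂h/∂y = -0.02067.
Head at (110, 220) = 285.0 + (+0.004808)·(100) + (-0.02067)·(10) = 285.27 m.
That is lower than the 286.5 m at BH-02, so the point is downgradient.

downgradient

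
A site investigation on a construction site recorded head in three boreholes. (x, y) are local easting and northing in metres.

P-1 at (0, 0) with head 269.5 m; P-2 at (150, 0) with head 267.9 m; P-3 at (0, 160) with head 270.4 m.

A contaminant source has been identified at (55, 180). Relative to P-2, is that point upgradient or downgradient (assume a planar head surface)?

upgradient

∂h/∂x = (267.9 − 269.5) / (150 − 0) = -0.01067
∂h/∂y = (270.4 − 269.5) / (160 − 0) = +0.005625
Head at (55, 180) = 269.5 + (-0.01067)·(55) + (+0.005625)·(180) = 269.93 m.
That is higher than the 267.9 m at P-2, so the point is upgradient.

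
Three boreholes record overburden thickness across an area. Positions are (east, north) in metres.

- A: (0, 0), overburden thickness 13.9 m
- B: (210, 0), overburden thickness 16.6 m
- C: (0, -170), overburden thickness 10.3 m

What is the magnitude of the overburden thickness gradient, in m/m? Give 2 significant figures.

0.025 m/m

∂d/∂x = (16.6 − 13.9) / (210 − 0) = +0.01286
∂d/∂y = (10.3 − 13.9) / (-170 − 0) = +0.02118
|∇f| = √(0.01286² + 0.02118²) = 0.02478 m/m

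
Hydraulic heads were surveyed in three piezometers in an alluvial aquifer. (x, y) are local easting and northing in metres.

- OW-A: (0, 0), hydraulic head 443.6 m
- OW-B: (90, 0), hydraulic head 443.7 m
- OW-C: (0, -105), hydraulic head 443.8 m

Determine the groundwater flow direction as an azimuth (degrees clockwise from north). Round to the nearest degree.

∂h/∂x = (443.7 − 443.6) / (90 − 0) = +0.001111
∂h/∂y = (443.8 − 443.6) / (-105 − 0) = -0.001905
Flow direction (−∇h) has components (-0.001111 E, +0.001905 N).
Azimuth = atan2(E, N) = atan2(-0.001111, +0.001905) = 329.7° ≈ 330°.

330°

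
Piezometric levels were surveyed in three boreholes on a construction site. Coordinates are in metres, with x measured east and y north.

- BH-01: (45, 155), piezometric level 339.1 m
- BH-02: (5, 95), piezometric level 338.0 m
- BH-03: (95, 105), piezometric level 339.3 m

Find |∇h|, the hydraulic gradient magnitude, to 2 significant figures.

0.016

Taking BH-01 as reference: BH-02−BH-01 = (-40, -60, -1.1); BH-03−BH-01 = (50, -50, +0.2).
Determinant of the coordinate differences = (-40)·(-50) − 50·(-60) = 5000.
∂h/∂x = [(-1.1)·(-50) − (+0.2)·(-60)] / 5000 = +0.01340
∂h/∂y = [(-40)·(+0.2) − 50·(-1.1)] / 5000 = +0.009400
|∇h| = √(0.01340² + 0.009400²) = 0.01637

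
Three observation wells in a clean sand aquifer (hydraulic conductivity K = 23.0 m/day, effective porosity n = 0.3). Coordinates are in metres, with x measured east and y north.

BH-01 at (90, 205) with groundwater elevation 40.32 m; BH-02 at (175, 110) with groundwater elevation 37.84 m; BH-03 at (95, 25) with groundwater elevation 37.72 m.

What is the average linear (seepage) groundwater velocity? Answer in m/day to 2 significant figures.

1.5 m/day

Taking BH-01 as reference: BH-02−BH-01 = (85, -95, -2.48); BH-03−BH-01 = (5, -180, -2.60).
Determinant of the coordinate differences = 85·(-180) − 5·(-95) = -14825.
∂h/∂x = [(-2.48)·(-180) − (-2.60)·(-95)] / -14825 = -0.01345
∂h/∂y = [85·(-2.60) − 5·(-2.48)] / -14825 = +0.01407
|∇h| = √(-0.01345² + 0.01407²) = 0.01946
Seepage velocity v = K·i/n = 23.0 × 0.01946 / 0.3 = 1.492 m/day.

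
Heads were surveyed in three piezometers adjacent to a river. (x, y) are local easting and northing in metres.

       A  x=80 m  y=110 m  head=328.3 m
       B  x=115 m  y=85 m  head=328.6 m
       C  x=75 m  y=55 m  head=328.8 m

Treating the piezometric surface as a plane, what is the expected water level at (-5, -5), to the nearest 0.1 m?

329.2 m

With h = a·x + b·y + c and A as origin, the differences give:
  35·a + (-25)·b = +0.3
  (-5)·a + (-55)·b = +0.5
Eliminate b (×(-55) and ×(-25), subtract): -2050·a = -4.00 → a = ∂h/∂x = +0.001951
Back-substitute: b = ∂h/∂y = -0.009268.
h(-5, -5) = 328.3 + (+0.001951)·(-85) + (-0.009268)·(-115) = 328.3 -0.166 +1.066 = 329.200 m.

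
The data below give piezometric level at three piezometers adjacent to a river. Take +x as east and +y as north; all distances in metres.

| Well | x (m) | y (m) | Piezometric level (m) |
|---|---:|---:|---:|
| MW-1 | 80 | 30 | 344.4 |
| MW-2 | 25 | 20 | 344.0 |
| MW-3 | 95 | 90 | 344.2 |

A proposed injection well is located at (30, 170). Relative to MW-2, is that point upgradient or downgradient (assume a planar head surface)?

downgradient

Three-point gradient (reference MW-1): Δ to MW-2 = (-55, -10, -0.4), Δ to MW-3 = (15, 60, -0.2).
∂h/∂x = +0.008254, ∂h/∂y = -0.005397 (det = -3150).
Head at (30, 170) = 344.4 + (+0.008254)·(-50) + (-0.005397)·(140) = 343.23 m.
That is lower than the 344.0 m at MW-2, so the point is downgradient.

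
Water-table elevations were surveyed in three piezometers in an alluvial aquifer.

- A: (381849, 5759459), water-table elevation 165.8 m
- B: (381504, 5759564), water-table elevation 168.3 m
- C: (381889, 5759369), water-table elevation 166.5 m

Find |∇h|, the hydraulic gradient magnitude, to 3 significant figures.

0.0169

Taking A as reference: B−A = (-345, 105, +2.5); C−A = (40, -90, +0.7).
Determinant of the coordinate differences = (-345)·(-90) − 40·105 = 26850.
∂h/∂x = [(+2.5)·(-90) − (+0.7)·105] / 26850 = -0.01112
∂h/∂y = [(-345)·(+0.7) − 40·(+2.5)] / 26850 = -0.01272
|∇h| = √(-0.01112² + -0.01272²) = 0.0169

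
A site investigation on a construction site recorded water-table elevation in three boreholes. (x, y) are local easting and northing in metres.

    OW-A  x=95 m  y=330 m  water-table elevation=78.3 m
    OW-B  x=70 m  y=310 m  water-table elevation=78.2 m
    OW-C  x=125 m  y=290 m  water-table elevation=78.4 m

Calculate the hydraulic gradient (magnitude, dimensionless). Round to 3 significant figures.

With h = a·x + b·y + c and OW-A as origin, the differences give:
  (-25)·a + (-20)·b = -0.1
  30·a + (-40)·b = +0.1
Eliminate b (×(-40) and ×(-20), subtract): 1600·a = 6.00 → a = ∂h/∂x = +0.003750
Back-substitute: b = ∂h/∂y = +0.0003125.
|∇h| = √(0.003750² + 0.0003125²) = 0.003763

0.00376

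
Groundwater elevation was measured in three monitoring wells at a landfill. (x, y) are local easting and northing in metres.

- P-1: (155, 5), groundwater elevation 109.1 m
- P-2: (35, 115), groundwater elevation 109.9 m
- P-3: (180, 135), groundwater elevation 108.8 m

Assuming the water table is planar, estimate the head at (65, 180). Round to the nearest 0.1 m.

109.6 m

With h = a·x + b·y + c and P-1 as origin, the differences give:
  (-120)·a + 110·b = +0.8
  25·a + 130·b = -0.3
Eliminate b (×130 and ×110, subtract): -18350·a = 137.00 → a = ∂h/∂x = -0.007466
Back-substitute: b = ∂h/∂y = -0.0008719.
h(65, 180) = 109.1 + (-0.007466)·(-90) + (-0.0008719)·(175) = 109.1 +0.672 -0.153 = 109.619 m.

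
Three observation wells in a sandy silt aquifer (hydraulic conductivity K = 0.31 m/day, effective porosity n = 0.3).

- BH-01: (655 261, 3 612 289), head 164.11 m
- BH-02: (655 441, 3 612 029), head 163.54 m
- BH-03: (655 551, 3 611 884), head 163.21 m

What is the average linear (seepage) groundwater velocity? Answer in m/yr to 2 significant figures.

0.69 m/yr

Differences from BH-01: to BH-02 (Δx, Δy, Δh) = (180, -260, -0.57); to BH-03 = (290, -405, -0.90).
Solve a·Δx + b·Δy = Δh: det = 180·(-405) − 290·(-260) = 2500.
∂h/∂x = [(-0.57)·(-405) − (-0.90)·(-260)] / 2500 = -0.001260
∂h/∂y = [180·(-0.90) − 290·(-0.57)] / 2500 = +0.001320
|∇h| = √(-0.001260² + 0.001320²) = 0.001825
Seepage velocity v = K·i/n = 0.31 × 0.001825 / 0.3 = 0.001886 m/day = 0.6889 m/yr.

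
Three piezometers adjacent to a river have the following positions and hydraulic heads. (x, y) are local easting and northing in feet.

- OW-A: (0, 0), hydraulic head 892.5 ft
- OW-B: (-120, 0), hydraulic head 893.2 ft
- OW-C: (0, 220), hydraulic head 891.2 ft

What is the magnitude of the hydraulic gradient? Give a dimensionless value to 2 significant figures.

0.0083

∂h/∂x = (893.2 − 892.5) / (-120 − 0) = -0.005833
∂h/∂y = (891.2 − 892.5) / (220 − 0) = -0.005909
|∇h| = √(-0.005833² + -0.005909²) = 0.008303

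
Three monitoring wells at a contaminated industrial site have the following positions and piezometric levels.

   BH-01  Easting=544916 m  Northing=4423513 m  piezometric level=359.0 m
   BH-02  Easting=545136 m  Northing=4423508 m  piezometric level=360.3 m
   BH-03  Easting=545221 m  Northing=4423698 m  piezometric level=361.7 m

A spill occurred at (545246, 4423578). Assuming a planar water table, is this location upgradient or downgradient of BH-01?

With h = a·x + b·y + c and BH-01 as origin, the differences give:
  220·a + (-5)·b = +1.3
  305·a + 185·b = +2.7
Eliminate b (×185 and ×(-5), subtract): 42225·a = 254.00 → a = ∂h/∂x = +0.006015
Back-substitute: b = ∂h/∂y = +0.004677.
Head at (545246, 4423578) = 359.0 + (+0.006015)·(330) + (+0.004677)·(65) = 361.29 m.
That is higher than the 359.0 m at BH-01, so the point is upgradient.

upgradient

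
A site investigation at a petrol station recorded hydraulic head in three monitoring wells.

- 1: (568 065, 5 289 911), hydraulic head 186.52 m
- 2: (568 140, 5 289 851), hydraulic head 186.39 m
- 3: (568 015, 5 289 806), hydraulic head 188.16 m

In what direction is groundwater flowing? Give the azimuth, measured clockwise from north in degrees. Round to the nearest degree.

044°

Differences from 1: to 2 (Δx, Δy, Δh) = (75, -60, -0.13); to 3 = (-50, -105, +1.64).
Solve a·Δx + b·Δy = Δh: det = 75·(-105) − (-50)·(-60) = -10875.
∂h/∂x = [(-0.13)·(-105) − (+1.64)·(-60)] / -10875 = -0.01030
∂h/∂y = [75·(+1.64) − (-50)·(-0.13)] / -10875 = -0.01071
Flow direction (−∇h) has components (+0.01030 E, +0.01071 N).
Azimuth = atan2(E, N) = atan2(+0.01030, +0.01071) = 43.9° ≈ 044°.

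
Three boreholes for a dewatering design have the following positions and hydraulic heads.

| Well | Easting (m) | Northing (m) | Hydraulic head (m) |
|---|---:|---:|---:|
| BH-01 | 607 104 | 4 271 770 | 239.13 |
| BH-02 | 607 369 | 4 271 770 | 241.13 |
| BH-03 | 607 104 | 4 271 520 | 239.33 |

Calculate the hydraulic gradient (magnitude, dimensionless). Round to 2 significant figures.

0.0076

∂h/∂x = (241.13 − 239.13) / (607369 − 607104) = +0.007547
∂h/∂y = (239.33 − 239.13) / (4271520 − 4271770) = -0.0008000
|∇h| = √(0.007547² + -0.0008000²) = 0.007589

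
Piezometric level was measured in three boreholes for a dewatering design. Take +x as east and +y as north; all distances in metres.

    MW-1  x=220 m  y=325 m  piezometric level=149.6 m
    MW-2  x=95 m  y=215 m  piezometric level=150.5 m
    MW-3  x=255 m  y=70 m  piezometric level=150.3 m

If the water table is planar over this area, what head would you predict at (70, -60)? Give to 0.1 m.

With h = a·x + b·y + c and MW-1 as origin, the differences give:
  (-125)·a + (-110)·b = +0.9
  35·a + (-255)·b = +0.7
Eliminate b (×(-255) and ×(-110), subtract): 35725·a = -152.50 → a = ∂h/∂x = -0.004269
Back-substitute: b = ∂h/∂y = -0.003331.
h(70, -60) = 149.6 + (-0.004269)·(-150) + (-0.003331)·(-385) = 149.6 +0.640 +1.282 = 151.523 m.

151.5 m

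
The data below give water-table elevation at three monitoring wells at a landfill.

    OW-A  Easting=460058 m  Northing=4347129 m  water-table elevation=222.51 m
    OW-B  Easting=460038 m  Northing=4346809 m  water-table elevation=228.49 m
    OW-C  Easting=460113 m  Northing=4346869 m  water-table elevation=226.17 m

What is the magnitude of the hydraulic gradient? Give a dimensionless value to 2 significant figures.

Taking OW-A as reference: OW-B−OW-A = (-20, -320, +5.98); OW-C−OW-A = (55, -260, +3.66).
Determinant of the coordinate differences = (-20)·(-260) − 55·(-320) = 22800.
∂h/∂x = [(+5.98)·(-260) − (+3.66)·(-320)] / 22800 = -0.01682
∂h/∂y = [(-20)·(+3.66) − 55·(+5.98)] / 22800 = -0.01764
|∇h| = √(-0.01682² + -0.01764²) = 0.02437

0.024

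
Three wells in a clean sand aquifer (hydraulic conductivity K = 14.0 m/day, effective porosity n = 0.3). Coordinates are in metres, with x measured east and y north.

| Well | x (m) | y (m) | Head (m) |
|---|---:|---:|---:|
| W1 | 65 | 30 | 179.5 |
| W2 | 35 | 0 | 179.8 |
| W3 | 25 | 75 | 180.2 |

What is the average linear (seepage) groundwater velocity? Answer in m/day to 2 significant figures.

Differences from W1: to W2 (Δx, Δy, Δh) = (-30, -30, +0.3); to W3 = (-40, 45, +0.7).
Solve a·Δx + b·Δy = Δh: det = (-30)·45 − (-40)·(-30) = -2550.
∂h/∂x = [(+0.3)·45 − (+0.7)·(-30)] / -2550 = -0.01353
∂h/∂y = [(-30)·(+0.7) − (-40)·(+0.3)] / -2550 = +0.003529
|∇h| = √(-0.01353² + 0.003529²) = 0.01398
Seepage velocity v = K·i/n = 14.0 × 0.01398 / 0.3 = 0.6524 m/day.

0.65 m/day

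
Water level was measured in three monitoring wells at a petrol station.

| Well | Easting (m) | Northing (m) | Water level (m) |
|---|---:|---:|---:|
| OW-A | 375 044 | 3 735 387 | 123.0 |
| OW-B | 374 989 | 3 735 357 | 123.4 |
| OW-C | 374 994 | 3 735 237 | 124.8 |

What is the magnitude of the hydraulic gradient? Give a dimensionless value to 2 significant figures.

With h = a·x + b·y + c and OW-A as origin, the differences give:
  (-55)·a + (-30)·b = +0.4
  (-50)·a + (-150)·b = +1.8
Eliminate b (×(-150) and ×(-30), subtract): 6750·a = -6.00 → a = ∂h/∂x = -0.0008889
Back-substitute: b = ∂h/∂y = -0.01170.
|∇h| = √(-0.0008889² + -0.01170²) = 0.01173

0.012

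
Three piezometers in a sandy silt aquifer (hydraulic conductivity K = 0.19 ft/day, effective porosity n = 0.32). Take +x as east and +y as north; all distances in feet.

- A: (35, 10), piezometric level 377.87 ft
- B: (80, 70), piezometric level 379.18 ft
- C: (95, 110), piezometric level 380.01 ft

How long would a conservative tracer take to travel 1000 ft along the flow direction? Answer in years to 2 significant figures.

Taking A as reference: B−A = (45, 60, +1.31); C−A = (60, 100, +2.14).
Determinant of the coordinate differences = 45·100 − 60·60 = 900.
∂h/∂x = [(+1.31)·100 − (+2.14)·60] / 900 = +0.002889
∂h/∂y = [45·(+2.14) − 60·(+1.31)] / 900 = +0.01967
|∇h| = √(0.002889² + 0.01967²) = 0.01988
Seepage velocity v = K·i/n = 0.19 × 0.01988 / 0.32 = 0.0118 ft/day.
t = 1000 / 0.0118 = 8.475e+04 days = 232 years.

230 years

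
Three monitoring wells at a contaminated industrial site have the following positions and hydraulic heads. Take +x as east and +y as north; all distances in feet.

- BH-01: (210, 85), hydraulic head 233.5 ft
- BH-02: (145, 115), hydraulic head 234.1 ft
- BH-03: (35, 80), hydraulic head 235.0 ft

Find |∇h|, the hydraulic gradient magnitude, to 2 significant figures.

0.0087

Differences from BH-01: to BH-02 (Δx, Δy, Δh) = (-65, 30, +0.6); to BH-03 = (-175, -5, +1.5).
Solve a·Δx + b·Δy = Δh: det = (-65)·(-5) − (-175)·30 = 5575.
∂h/∂x = [(+0.6)·(-5) − (+1.5)·30] / 5575 = -0.008610
∂h/∂y = [(-65)·(+1.5) − (-175)·(+0.6)] / 5575 = +0.001345
|∇h| = √(-0.008610² + 0.001345²) = 0.008714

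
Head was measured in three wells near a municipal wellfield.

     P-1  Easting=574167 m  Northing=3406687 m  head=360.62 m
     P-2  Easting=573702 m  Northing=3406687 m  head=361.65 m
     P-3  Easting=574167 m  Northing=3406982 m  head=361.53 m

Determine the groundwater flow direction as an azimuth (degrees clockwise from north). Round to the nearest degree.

144°

∂h/∂x = (361.65 − 360.62) / (573702 − 574167) = -0.002215
∂h/∂y = (361.53 − 360.62) / (3406982 − 3406687) = +0.003085
Flow direction (−∇h) has components (+0.002215 E, -0.003085 N).
Azimuth = atan2(E, N) = atan2(+0.002215, -0.003085) = 144.3° ≈ 144°.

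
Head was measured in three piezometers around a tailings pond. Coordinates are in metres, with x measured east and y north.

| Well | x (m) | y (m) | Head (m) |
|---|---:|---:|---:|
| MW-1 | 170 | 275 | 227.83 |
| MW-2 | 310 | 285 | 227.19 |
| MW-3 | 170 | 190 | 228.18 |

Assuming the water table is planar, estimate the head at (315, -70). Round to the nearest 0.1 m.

228.6 m

Taking MW-1 as reference: MW-2−MW-1 = (140, 10, -0.64); MW-3−MW-1 = (0, -85, +0.35).
Solve a·Δx + b·Δy = Δh: det = 140·(-85) − 0·10 = -11900.
∂h/∂x = [(-0.64)·(-85) − (+0.35)·10] / -11900 = -0.004277
∂h/∂y = [140·(+0.35) − 0·(-0.64)] / -11900 = -0.004118
h(315, -70) = 227.83 + (-0.004277)·(145) + (-0.004118)·(-345) = 227.83 -0.620 +1.421 = 228.630 m.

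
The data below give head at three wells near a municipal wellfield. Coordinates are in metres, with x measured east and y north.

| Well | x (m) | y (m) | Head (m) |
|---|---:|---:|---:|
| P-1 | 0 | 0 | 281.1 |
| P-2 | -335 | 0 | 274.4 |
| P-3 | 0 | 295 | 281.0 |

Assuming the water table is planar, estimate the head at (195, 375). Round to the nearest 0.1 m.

284.9 m

∂h/∂x = (274.4 − 281.1) / (-335 − 0) = +0.02000
∂h/∂y = (281.0 − 281.1) / (295 − 0) = -0.0003390
h(195, 375) = 281.1 + (+0.02000)·(195) + (-0.0003390)·(375) = 281.1 +3.900 -0.127 = 284.873 m.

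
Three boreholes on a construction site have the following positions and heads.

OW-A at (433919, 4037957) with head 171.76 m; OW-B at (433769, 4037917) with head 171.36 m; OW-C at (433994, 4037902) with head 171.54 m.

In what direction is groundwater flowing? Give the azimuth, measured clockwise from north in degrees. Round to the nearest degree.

With h = a·x + b·y + c and OW-A as origin, the differences give:
  (-150)·a + (-40)·b = -0.40
  75·a + (-55)·b = -0.22
Eliminate b (×(-55) and ×(-40), subtract): 11250·a = 13.200 → a = ∂h/∂x = +0.001173
Back-substitute: b = ∂h/∂y = +0.005600.
Flow direction (−∇h) has components (-0.001173 E, -0.005600 N).
Azimuth = atan2(E, N) = atan2(-0.001173, -0.005600) = 191.8° ≈ 192°.

192°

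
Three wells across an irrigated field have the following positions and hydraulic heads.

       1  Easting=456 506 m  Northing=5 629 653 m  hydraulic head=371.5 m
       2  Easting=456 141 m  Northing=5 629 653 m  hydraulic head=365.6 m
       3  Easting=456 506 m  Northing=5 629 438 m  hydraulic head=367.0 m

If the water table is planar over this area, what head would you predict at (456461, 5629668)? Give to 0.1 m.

∂h/∂x = (365.6 − 371.5) / (456141 − 456506) = +0.01616
∂h/∂y = (367.0 − 371.5) / (5629438 − 5629653) = +0.02093
h(456461, 5629668) = 371.5 + (+0.01616)·(-45) + (+0.02093)·(15) = 371.5 -0.727 +0.314 = 371.087 m.

371.1 m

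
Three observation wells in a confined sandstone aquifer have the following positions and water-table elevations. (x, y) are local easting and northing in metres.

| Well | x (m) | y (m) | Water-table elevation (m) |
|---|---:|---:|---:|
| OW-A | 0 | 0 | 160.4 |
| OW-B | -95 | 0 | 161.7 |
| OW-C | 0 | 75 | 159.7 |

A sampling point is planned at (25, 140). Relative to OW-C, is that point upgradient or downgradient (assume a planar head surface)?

∂h/∂x = (161.7 − 160.4) / (-95 − 0) = -0.01368
∂h/∂y = (159.7 − 160.4) / (75 − 0) = -0.009333
Head at (25, 140) = 160.4 + (-0.01368)·(25) + (-0.009333)·(140) = 158.75 m.
That is lower than the 159.7 m at OW-C, so the point is downgradient.

downgradient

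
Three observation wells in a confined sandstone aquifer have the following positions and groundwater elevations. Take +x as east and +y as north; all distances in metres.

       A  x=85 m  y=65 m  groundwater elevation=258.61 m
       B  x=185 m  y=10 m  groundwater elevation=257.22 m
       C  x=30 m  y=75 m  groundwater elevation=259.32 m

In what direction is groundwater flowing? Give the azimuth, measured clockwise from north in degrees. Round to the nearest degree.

102°

With h = a·x + b·y + c and A as origin, the differences give:
  100·a + (-55)·b = -1.39
  (-55)·a + 10·b = +0.71
Eliminate b (×10 and ×(-55), subtract): -2025·a = 25.150 → a = ∂h/∂x = -0.01242
Back-substitute: b = ∂h/∂y = +0.002691.
Flow direction (−∇h) has components (+0.01242 E, -0.002691 N).
Azimuth = atan2(E, N) = atan2(+0.01242, -0.002691) = 102.2° ≈ 102°.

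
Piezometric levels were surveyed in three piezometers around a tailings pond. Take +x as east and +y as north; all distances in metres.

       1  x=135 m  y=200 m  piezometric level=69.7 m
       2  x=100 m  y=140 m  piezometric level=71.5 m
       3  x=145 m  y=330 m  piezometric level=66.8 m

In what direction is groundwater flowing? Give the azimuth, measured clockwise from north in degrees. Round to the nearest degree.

With h = a·x + b·y + c and 1 as origin, the differences give:
  (-35)·a + (-60)·b = +1.8
  10·a + 130·b = -2.9
Eliminate b (×130 and ×(-60), subtract): -3950·a = 60.00 → a = ∂h/∂x = -0.01519
Back-substitute: b = ∂h/∂y = -0.02114.
Flow direction (−∇h) has components (+0.01519 E, +0.02114 N).
Azimuth = atan2(E, N) = atan2(+0.01519, +0.02114) = 35.7° ≈ 036°.

036°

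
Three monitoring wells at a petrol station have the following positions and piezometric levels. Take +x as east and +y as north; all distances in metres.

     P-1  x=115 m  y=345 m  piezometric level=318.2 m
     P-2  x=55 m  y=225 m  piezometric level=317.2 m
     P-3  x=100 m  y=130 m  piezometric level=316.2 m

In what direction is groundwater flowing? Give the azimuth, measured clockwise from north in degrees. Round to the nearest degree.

With h = a·x + b·y + c and P-1 as origin, the differences give:
  (-60)·a + (-120)·b = -1.0
  (-15)·a + (-215)·b = -2.0
Eliminate b (×(-215) and ×(-120), subtract): 11100·a = -25.00 → a = ∂h/∂x = -0.002252
Back-substitute: b = ∂h/∂y = +0.009459.
Flow direction (−∇h) has components (+0.002252 E, -0.009459 N).
Azimuth = atan2(E, N) = atan2(+0.002252, -0.009459) = 166.6° ≈ 167°.

167°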